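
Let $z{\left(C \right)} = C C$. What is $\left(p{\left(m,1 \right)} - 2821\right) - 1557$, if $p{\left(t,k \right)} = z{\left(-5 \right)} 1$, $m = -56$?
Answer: $-4353$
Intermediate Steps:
$z{\left(C \right)} = C^{2}$
$p{\left(t,k \right)} = 25$ ($p{\left(t,k \right)} = \left(-5\right)^{2} \cdot 1 = 25 \cdot 1 = 25$)
$\left(p{\left(m,1 \right)} - 2821\right) - 1557 = \left(25 - 2821\right) - 1557 = -2796 - 1557 = -4353$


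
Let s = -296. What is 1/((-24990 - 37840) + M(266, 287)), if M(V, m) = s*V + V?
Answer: -1/141300 ≈ -7.0771e-6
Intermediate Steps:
M(V, m) = -295*V (M(V, m) = -296*V + V = -295*V)
1/((-24990 - 37840) + M(266, 287)) = 1/((-24990 - 37840) - 295*266) = 1/(-62830 - 78470) = 1/(-141300) = -1/141300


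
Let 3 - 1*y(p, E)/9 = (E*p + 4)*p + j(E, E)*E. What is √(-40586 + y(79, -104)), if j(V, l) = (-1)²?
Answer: √5799109 ≈ 2408.1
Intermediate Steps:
j(V, l) = 1
y(p, E) = 27 - 9*E - 9*p*(4 + E*p) (y(p, E) = 27 - 9*((E*p + 4)*p + 1*E) = 27 - 9*((4 + E*p)*p + E) = 27 - 9*(p*(4 + E*p) + E) = 27 - 9*(E + p*(4 + E*p)) = 27 + (-9*E - 9*p*(4 + E*p)) = 27 - 9*E - 9*p*(4 + E*p))
√(-40586 + y(79, -104)) = √(-40586 + (27 - 36*79 - 9*(-104) - 9*(-104)*79²)) = √(-40586 + (27 - 2844 + 936 - 9*(-104)*6241)) = √(-40586 + (27 - 2844 + 936 + 5841576)) = √(-40586 + 5839695) = √5799109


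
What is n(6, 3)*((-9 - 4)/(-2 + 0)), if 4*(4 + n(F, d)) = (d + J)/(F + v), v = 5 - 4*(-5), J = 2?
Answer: -6383/248 ≈ -25.738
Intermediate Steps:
v = 25 (v = 5 + 20 = 25)
n(F, d) = -4 + (2 + d)/(4*(25 + F)) (n(F, d) = -4 + ((d + 2)/(F + 25))/4 = -4 + ((2 + d)/(25 + F))/4 = -4 + (2 + d)/(4*(25 + F)))
n(6, 3)*((-9 - 4)/(-2 + 0)) = ((-398 + 3 - 16*6)/(4*(25 + 6)))*((-9 - 4)/(-2 + 0)) = ((¼)*(-398 + 3 - 96)/31)*(-13/(-2)) = ((¼)*(1/31)*(-491))*(-13*(-½)) = -491/124*13/2 = -6383/248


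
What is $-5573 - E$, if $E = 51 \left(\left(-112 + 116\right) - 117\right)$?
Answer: $190$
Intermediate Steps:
$E = -5763$ ($E = 51 \left(4 - 117\right) = 51 \left(-113\right) = -5763$)
$-5573 - E = -5573 - -5763 = -5573 + 5763 = 190$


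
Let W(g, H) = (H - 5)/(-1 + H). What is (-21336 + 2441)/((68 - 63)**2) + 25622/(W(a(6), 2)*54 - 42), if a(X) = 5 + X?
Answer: -449513/510 ≈ -881.40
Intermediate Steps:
W(g, H) = (-5 + H)/(-1 + H)
(-21336 + 2441)/((68 - 63)**2) + 25622/(W(a(6), 2)*54 - 42) = (-21336 + 2441)/((68 - 63)**2) + 25622/(((-5 + 2)/(-1 + 2))*54 - 42) = -18895/(5**2) + 25622/((-3/1)*54 - 42) = -18895/25 + 25622/((1*(-3))*54 - 42) = -18895*1/25 + 25622/(-3*54 - 42) = -3779/5 + 25622/(-162 - 42) = -3779/5 + 25622/(-204) = -3779/5 + 25622*(-1/204) = -3779/5 - 12811/102 = -449513/510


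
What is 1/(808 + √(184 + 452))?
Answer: 202/163057 - √159/326114 ≈ 0.0012002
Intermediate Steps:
1/(808 + √(184 + 452)) = 1/(808 + √636) = 1/(808 + 2*√159)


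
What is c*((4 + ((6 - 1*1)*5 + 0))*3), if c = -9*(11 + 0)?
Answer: -8613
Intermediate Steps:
c = -99 (c = -9*11 = -99)
c*((4 + ((6 - 1*1)*5 + 0))*3) = -99*(4 + ((6 - 1*1)*5 + 0))*3 = -99*(4 + ((6 - 1)*5 + 0))*3 = -99*(4 + (5*5 + 0))*3 = -99*(4 + (25 + 0))*3 = -99*(4 + 25)*3 = -2871*3 = -99*87 = -8613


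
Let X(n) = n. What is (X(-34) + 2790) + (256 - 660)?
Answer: 2352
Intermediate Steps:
(X(-34) + 2790) + (256 - 660) = (-34 + 2790) + (256 - 660) = 2756 - 404 = 2352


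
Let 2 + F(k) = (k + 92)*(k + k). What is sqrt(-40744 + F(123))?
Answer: 4*sqrt(759) ≈ 110.20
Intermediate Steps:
F(k) = -2 + 2*k*(92 + k) (F(k) = -2 + (k + 92)*(k + k) = -2 + (92 + k)*(2*k) = -2 + 2*k*(92 + k))
sqrt(-40744 + F(123)) = sqrt(-40744 + (-2 + 2*123**2 + 184*123)) = sqrt(-40744 + (-2 + 2*15129 + 22632)) = sqrt(-40744 + (-2 + 30258 + 22632)) = sqrt(-40744 + 52888) = sqrt(12144) = 4*sqrt(759)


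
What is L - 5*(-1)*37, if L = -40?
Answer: 145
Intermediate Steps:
L - 5*(-1)*37 = -40 - 5*(-1)*37 = -40 + 5*37 = -40 + 185 = 145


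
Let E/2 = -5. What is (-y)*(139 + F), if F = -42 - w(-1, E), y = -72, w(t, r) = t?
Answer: 7056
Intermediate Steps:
E = -10 (E = 2*(-5) = -10)
F = -41 (F = -42 - 1*(-1) = -42 + 1 = -41)
(-y)*(139 + F) = (-1*(-72))*(139 - 41) = 72*98 = 7056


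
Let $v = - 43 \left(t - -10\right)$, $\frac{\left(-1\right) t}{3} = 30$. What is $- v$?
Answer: $-3440$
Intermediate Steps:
$t = -90$ ($t = \left(-3\right) 30 = -90$)
$v = 3440$ ($v = - 43 \left(-90 - -10\right) = - 43 \left(-90 + 10\right) = \left(-43\right) \left(-80\right) = 3440$)
$- v = \left(-1\right) 3440 = -3440$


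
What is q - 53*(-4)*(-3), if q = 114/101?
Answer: -64122/101 ≈ -634.87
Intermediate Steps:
q = 114/101 (q = 114*(1/101) = 114/101 ≈ 1.1287)
q - 53*(-4)*(-3) = 114/101 - 53*(-4)*(-3) = 114/101 + 212*(-3) = 114/101 - 636 = -64122/101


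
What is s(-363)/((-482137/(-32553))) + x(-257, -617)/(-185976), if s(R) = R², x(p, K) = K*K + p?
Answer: 99694527003581/11208238839 ≈ 8894.8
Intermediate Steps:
x(p, K) = p + K² (x(p, K) = K² + p = p + K²)
s(-363)/((-482137/(-32553))) + x(-257, -617)/(-185976) = (-363)²/((-482137/(-32553))) + (-257 + (-617)²)/(-185976) = 131769/((-482137*(-1/32553))) + (-257 + 380689)*(-1/185976) = 131769/(482137/32553) + 380432*(-1/185976) = 131769*(32553/482137) - 47554/23247 = 4289476257/482137 - 47554/23247 = 99694527003581/11208238839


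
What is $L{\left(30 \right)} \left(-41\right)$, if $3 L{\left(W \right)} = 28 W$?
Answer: $-11480$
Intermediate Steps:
$L{\left(W \right)} = \frac{28 W}{3}$
$L{\left(30 \right)} \left(-41\right) = \frac{28}{3} \cdot 30 \left(-41\right) = 280 \left(-41\right) = -11480$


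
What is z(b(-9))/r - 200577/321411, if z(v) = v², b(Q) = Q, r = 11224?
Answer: -741747319/1202505688 ≈ -0.61683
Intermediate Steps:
z(b(-9))/r - 200577/321411 = (-9)²/11224 - 200577/321411 = 81*(1/11224) - 200577*1/321411 = 81/11224 - 66859/107137 = -741747319/1202505688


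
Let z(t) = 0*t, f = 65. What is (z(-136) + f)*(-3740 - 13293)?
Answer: -1107145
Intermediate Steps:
z(t) = 0
(z(-136) + f)*(-3740 - 13293) = (0 + 65)*(-3740 - 13293) = 65*(-17033) = -1107145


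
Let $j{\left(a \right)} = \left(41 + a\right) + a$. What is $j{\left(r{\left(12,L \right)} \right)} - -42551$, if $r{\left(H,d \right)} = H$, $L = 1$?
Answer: $42616$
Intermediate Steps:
$j{\left(a \right)} = 41 + 2 a$
$j{\left(r{\left(12,L \right)} \right)} - -42551 = \left(41 + 2 \cdot 12\right) - -42551 = \left(41 + 24\right) + 42551 = 65 + 42551 = 42616$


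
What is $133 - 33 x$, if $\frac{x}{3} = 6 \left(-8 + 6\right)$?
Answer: $1321$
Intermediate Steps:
$x = -36$ ($x = 3 \cdot 6 \left(-8 + 6\right) = 3 \cdot 6 \left(-2\right) = 3 \left(-12\right) = -36$)
$133 - 33 x = 133 - -1188 = 133 + 1188 = 1321$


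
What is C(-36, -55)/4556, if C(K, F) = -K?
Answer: 9/1139 ≈ 0.0079017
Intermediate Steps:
C(-36, -55)/4556 = -1*(-36)/4556 = 36*(1/4556) = 9/1139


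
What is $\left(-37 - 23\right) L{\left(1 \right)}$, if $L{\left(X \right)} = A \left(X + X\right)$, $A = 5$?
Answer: $-600$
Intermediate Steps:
$L{\left(X \right)} = 10 X$ ($L{\left(X \right)} = 5 \left(X + X\right) = 5 \cdot 2 X = 10 X$)
$\left(-37 - 23\right) L{\left(1 \right)} = \left(-37 - 23\right) 10 \cdot 1 = \left(-60\right) 10 = -600$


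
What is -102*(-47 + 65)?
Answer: -1836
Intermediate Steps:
-102*(-47 + 65) = -102*18 = -1836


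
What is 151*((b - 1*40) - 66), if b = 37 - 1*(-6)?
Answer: -9513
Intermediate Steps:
b = 43 (b = 37 + 6 = 43)
151*((b - 1*40) - 66) = 151*((43 - 1*40) - 66) = 151*((43 - 40) - 66) = 151*(3 - 66) = 151*(-63) = -9513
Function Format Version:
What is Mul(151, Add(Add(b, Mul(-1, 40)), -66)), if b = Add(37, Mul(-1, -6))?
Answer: -9513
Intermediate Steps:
b = 43 (b = Add(37, 6) = 43)
Mul(151, Add(Add(b, Mul(-1, 40)), -66)) = Mul(151, Add(Add(43, Mul(-1, 40)), -66)) = Mul(151, Add(Add(43, -40), -66)) = Mul(151, Add(3, -66)) = Mul(151, -63) = -9513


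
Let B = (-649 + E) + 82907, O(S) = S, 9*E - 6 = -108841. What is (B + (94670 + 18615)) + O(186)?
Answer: 1652726/9 ≈ 1.8364e+5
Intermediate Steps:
E = -108835/9 (E = 2/3 + (1/9)*(-108841) = 2/3 - 108841/9 = -108835/9 ≈ -12093.)
B = 631487/9 (B = (-649 - 108835/9) + 82907 = -114676/9 + 82907 = 631487/9 ≈ 70165.)
(B + (94670 + 18615)) + O(186) = (631487/9 + (94670 + 18615)) + 186 = (631487/9 + 113285) + 186 = 1651052/9 + 186 = 1652726/9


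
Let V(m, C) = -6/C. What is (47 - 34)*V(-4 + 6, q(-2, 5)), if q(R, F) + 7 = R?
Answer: 26/3 ≈ 8.6667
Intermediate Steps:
q(R, F) = -7 + R
(47 - 34)*V(-4 + 6, q(-2, 5)) = (47 - 34)*(-6/(-7 - 2)) = 13*(-6/(-9)) = 13*(-6*(-⅑)) = 13*(⅔) = 26/3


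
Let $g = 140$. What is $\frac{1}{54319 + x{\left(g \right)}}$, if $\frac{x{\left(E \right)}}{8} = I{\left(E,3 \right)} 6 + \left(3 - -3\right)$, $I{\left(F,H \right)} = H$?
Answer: $\frac{1}{54511} \approx 1.8345 \cdot 10^{-5}$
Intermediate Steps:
$x{\left(E \right)} = 192$ ($x{\left(E \right)} = 8 \left(3 \cdot 6 + \left(3 - -3\right)\right) = 8 \left(18 + \left(3 + 3\right)\right) = 8 \left(18 + 6\right) = 8 \cdot 24 = 192$)
$\frac{1}{54319 + x{\left(g \right)}} = \frac{1}{54319 + 192} = \frac{1}{54511}$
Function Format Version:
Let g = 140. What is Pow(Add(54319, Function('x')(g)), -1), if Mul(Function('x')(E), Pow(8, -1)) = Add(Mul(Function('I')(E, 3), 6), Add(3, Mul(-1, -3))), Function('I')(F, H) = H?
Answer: Rational(1, 54511) ≈ 1.8345e-5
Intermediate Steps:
Function('x')(E) = 192 (Function('x')(E) = Mul(8, Add(Mul(3, 6), Add(3, Mul(-1, -3)))) = Mul(8, Add(18, Add(3, 3))) = Mul(8, Add(18, 6)) = Mul(8, 24) = 192)
Pow(Add(54319, Function('x')(g)), -1) = Pow(Add(54319, 192), -1) = Pow(54511, -1) = Rational(1, 54511)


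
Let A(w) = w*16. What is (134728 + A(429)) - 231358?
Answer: -89766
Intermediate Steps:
A(w) = 16*w
(134728 + A(429)) - 231358 = (134728 + 16*429) - 231358 = (134728 + 6864) - 231358 = 141592 - 231358 = -89766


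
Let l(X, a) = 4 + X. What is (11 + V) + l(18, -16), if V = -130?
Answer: -97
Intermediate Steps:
(11 + V) + l(18, -16) = (11 - 130) + (4 + 18) = -119 + 22 = -97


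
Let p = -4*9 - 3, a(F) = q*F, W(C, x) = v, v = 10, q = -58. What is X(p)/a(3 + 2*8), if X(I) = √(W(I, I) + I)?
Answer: -I*√29/1102 ≈ -0.0048867*I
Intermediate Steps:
W(C, x) = 10
a(F) = -58*F
p = -39 (p = -36 - 3 = -39)
X(I) = √(10 + I)
X(p)/a(3 + 2*8) = √(10 - 39)/((-58*(3 + 2*8))) = √(-29)/((-58*(3 + 16))) = (I*√29)/((-58*19)) = (I*√29)/(-1102) = (I*√29)*(-1/1102) = -I*√29/1102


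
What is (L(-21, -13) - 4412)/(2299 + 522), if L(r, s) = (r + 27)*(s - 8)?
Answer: -4538/2821 ≈ -1.6087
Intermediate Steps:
L(r, s) = (-8 + s)*(27 + r) (L(r, s) = (27 + r)*(-8 + s) = (-8 + s)*(27 + r))
(L(-21, -13) - 4412)/(2299 + 522) = ((-216 - 8*(-21) + 27*(-13) - 21*(-13)) - 4412)/(2299 + 522) = ((-216 + 168 - 351 + 273) - 4412)/2821 = (-126 - 4412)*(1/2821) = -4538*1/2821 = -4538/2821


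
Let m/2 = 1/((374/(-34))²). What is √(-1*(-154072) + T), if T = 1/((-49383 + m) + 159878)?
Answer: √27541008751868467385/13369897 ≈ 392.52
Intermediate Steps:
m = 2/121 (m = 2/((374/(-34))²) = 2/((374*(-1/34))²) = 2/((-11)²) = 2/121 ≈ 0.016529)
T = 121/13369897 (T = 1/((-49383 + 2/121) + 159878) = 1/(-5975341/121 + 159878) = 1/(13369897/121) = 121/13369897 ≈ 9.0502e-6)
√(-1*(-154072) + T) = √(-1*(-154072) + 121/13369897) = √(154072 + 121/13369897) = √(2059926770705/13369897) = √27541008751868467385/13369897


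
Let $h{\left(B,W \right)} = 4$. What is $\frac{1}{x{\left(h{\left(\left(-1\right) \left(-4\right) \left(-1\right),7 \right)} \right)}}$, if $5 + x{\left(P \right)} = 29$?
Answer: $\frac{1}{24} \approx 0.041667$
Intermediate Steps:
$x{\left(P \right)} = 24$ ($x{\left(P \right)} = -5 + 29 = 24$)
$\frac{1}{x{\left(h{\left(\left(-1\right) \left(-4\right) \left(-1\right),7 \right)} \right)}} = \frac{1}{24}$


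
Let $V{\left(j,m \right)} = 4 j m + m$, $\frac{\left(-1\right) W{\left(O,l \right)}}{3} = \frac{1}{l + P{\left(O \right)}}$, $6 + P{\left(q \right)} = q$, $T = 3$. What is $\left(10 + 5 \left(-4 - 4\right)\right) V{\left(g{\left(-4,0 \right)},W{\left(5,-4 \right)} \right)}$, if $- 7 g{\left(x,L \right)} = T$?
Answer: $\frac{90}{7} \approx 12.857$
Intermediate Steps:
$P{\left(q \right)} = -6 + q$
$g{\left(x,L \right)} = - \frac{3}{7}$ ($g{\left(x,L \right)} = \left(- \frac{1}{7}\right) 3 = - \frac{3}{7}$)
$W{\left(O,l \right)} = - \frac{3}{-6 + O + l}$ ($W{\left(O,l \right)} = - \frac{3}{l + \left(-6 + O\right)} = - \frac{3}{-6 + O + l}$)
$V{\left(j,m \right)} = m + 4 j m$ ($V{\left(j,m \right)} = 4 j m + m = m + 4 j m$)
$\left(10 + 5 \left(-4 - 4\right)\right) V{\left(g{\left(-4,0 \right)},W{\left(5,-4 \right)} \right)} = \left(10 + 5 \left(-4 - 4\right)\right) - \frac{3}{-6 + 5 - 4} \left(1 + 4 \left(- \frac{3}{7}\right)\right) = \left(10 + 5 \left(-8\right)\right) - \frac{3}{-5} \left(1 - \frac{12}{7}\right) = \left(10 - 40\right) \left(-3\right) \left(- \frac{1}{5}\right) \left(- \frac{5}{7}\right) = - 30 \cdot \frac{3}{5} \left(- \frac{5}{7}\right) = \left(-30\right) \left(- \frac{3}{7}\right) = \frac{90}{7}$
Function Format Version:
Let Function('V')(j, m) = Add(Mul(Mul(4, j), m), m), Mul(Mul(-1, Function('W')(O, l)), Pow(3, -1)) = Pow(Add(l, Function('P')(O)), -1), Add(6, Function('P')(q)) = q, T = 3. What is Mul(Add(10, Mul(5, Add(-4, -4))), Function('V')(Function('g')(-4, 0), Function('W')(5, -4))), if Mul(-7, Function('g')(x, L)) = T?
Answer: Rational(90, 7) ≈ 12.857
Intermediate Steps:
Function('P')(q) = Add(-6, q)
Function('g')(x, L) = Rational(-3, 7) (Function('g')(x, L) = Mul(Rational(-1, 7), 3) = Rational(-3, 7))
Function('W')(O, l) = Mul(-3, Pow(Add(-6, O, l), -1)) (Function('W')(O, l) = Mul(-3, Pow(Add(l, Add(-6, O)), -1)) = Mul(-3, Pow(Add(-6, O, l), -1)))
Function('V')(j, m) = Add(m, Mul(4, j, m)) (Function('V')(j, m) = Add(Mul(4, j, m), m) = Add(m, Mul(4, j, m)))
Mul(Add(10, Mul(5, Add(-4, -4))), Function('V')(Function('g')(-4, 0), Function('W')(5, -4))) = Mul(Add(10, Mul(5, Add(-4, -4))), Mul(Mul(-3, Pow(Add(-6, 5, -4), -1)), Add(1, Mul(4, Rational(-3, 7))))) = Mul(Add(10, Mul(5, -8)), Mul(Mul(-3, Pow(-5, -1)), Add(1, Rational(-12, 7)))) = Mul(Add(10, -40), Mul(Mul(-3, Rational(-1, 5)), Rational(-5, 7))) = Mul(-30, Mul(Rational(3, 5), Rational(-5, 7))) = Mul(-30, Rational(-3, 7)) = Rational(90, 7)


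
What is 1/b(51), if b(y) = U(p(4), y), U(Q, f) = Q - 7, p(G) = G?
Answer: -⅓ ≈ -0.33333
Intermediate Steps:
U(Q, f) = -7 + Q
b(y) = -3 (b(y) = -7 + 4 = -3)
1/b(51) = 1/(-3) = -⅓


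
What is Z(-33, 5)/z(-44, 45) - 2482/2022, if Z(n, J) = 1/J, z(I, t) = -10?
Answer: -63061/50550 ≈ -1.2475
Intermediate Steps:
Z(-33, 5)/z(-44, 45) - 2482/2022 = 1/(5*(-10)) - 2482/2022 = (⅕)*(-⅒) - 2482*1/2022 = -1/50 - 1241/1011 = -63061/50550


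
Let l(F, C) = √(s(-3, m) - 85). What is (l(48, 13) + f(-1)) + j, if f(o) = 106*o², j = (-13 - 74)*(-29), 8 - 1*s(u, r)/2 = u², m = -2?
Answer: 2629 + I*√87 ≈ 2629.0 + 9.3274*I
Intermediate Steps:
s(u, r) = 16 - 2*u²
j = 2523 (j = -87*(-29) = 2523)
l(F, C) = I*√87 (l(F, C) = √((16 - 2*(-3)²) - 85) = √((16 - 2*9) - 85) = √((16 - 18) - 85) = √(-2 - 85) = √(-87) = I*√87)
(l(48, 13) + f(-1)) + j = (I*√87 + 106*(-1)²) + 2523 = (I*√87 + 106*1) + 2523 = (I*√87 + 106) + 2523 = (106 + I*√87) + 2523 = 2629 + I*√87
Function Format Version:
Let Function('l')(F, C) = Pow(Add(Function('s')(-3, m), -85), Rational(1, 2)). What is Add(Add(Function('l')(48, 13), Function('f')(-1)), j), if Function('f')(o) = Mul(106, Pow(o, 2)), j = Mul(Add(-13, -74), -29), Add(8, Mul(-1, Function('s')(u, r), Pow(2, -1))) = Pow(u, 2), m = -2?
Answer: Add(2629, Mul(I, Pow(87, Rational(1, 2)))) ≈ Add(2629.0, Mul(9.3274, I))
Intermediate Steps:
Function('s')(u, r) = Add(16, Mul(-2, Pow(u, 2)))
j = 2523 (j = Mul(-87, -29) = 2523)
Function('l')(F, C) = Mul(I, Pow(87, Rational(1, 2))) (Function('l')(F, C) = Pow(Add(Add(16, Mul(-2, Pow(-3, 2))), -85), Rational(1, 2)) = Pow(Add(Add(16, Mul(-2, 9)), -85), Rational(1, 2)) = Pow(Add(Add(16, -18), -85), Rational(1, 2)) = Pow(Add(-2, -85), Rational(1, 2)) = Pow(-87, Rational(1, 2)) = Mul(I, Pow(87, Rational(1, 2))))
Add(Add(Function('l')(48, 13), Function('f')(-1)), j) = Add(Add(Mul(I, Pow(87, Rational(1, 2))), Mul(106, Pow(-1, 2))), 2523) = Add(Add(Mul(I, Pow(87, Rational(1, 2))), Mul(106, 1)), 2523) = Add(Add(Mul(I, Pow(87, Rational(1, 2))), 106), 2523) = Add(Add(106, Mul(I, Pow(87, Rational(1, 2)))), 2523) = Add(2629, Mul(I, Pow(87, Rational(1, 2))))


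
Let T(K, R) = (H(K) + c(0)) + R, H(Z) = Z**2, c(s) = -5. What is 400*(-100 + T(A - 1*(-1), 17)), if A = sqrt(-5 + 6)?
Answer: -33600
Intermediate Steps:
A = 1 (A = sqrt(1) = 1)
T(K, R) = -5 + R + K**2 (T(K, R) = (K**2 - 5) + R = (-5 + K**2) + R = -5 + R + K**2)
400*(-100 + T(A - 1*(-1), 17)) = 400*(-100 + (-5 + 17 + (1 - 1*(-1))**2)) = 400*(-100 + (-5 + 17 + (1 + 1)**2)) = 400*(-100 + (-5 + 17 + 2**2)) = 400*(-100 + (-5 + 17 + 4)) = 400*(-100 + 16) = 400*(-84) = -33600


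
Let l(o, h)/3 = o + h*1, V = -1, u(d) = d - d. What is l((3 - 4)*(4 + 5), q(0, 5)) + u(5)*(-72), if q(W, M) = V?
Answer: -30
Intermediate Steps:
u(d) = 0
q(W, M) = -1
l(o, h) = 3*h + 3*o (l(o, h) = 3*(o + h*1) = 3*(o + h) = 3*(h + o) = 3*h + 3*o)
l((3 - 4)*(4 + 5), q(0, 5)) + u(5)*(-72) = (3*(-1) + 3*((3 - 4)*(4 + 5))) + 0*(-72) = (-3 + 3*(-1*9)) + 0 = (-3 + 3*(-9)) + 0 = (-3 - 27) + 0 = -30 + 0 = -30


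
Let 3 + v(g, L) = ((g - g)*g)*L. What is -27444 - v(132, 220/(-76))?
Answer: -27441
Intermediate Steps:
v(g, L) = -3 (v(g, L) = -3 + ((g - g)*g)*L = -3 + (0*g)*L = -3 + 0*L = -3 + 0 = -3)
-27444 - v(132, 220/(-76)) = -27444 - 1*(-3) = -27444 + 3 = -27441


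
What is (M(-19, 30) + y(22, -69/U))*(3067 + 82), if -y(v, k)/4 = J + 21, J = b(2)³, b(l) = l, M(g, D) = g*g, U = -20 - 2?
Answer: 771505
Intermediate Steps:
U = -22
M(g, D) = g²
J = 8 (J = 2³ = 8)
y(v, k) = -116 (y(v, k) = -4*(8 + 21) = -4*29 = -116)
(M(-19, 30) + y(22, -69/U))*(3067 + 82) = ((-19)² - 116)*(3067 + 82) = (361 - 116)*3149 = 245*3149 = 771505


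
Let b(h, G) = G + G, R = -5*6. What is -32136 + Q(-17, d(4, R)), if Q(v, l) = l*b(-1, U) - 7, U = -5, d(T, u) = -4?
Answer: -32103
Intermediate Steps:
R = -30
b(h, G) = 2*G
Q(v, l) = -7 - 10*l (Q(v, l) = l*(2*(-5)) - 7 = l*(-10) - 7 = -10*l - 7 = -7 - 10*l)
-32136 + Q(-17, d(4, R)) = -32136 + (-7 - 10*(-4)) = -32136 + (-7 + 40) = -32136 + 33 = -32103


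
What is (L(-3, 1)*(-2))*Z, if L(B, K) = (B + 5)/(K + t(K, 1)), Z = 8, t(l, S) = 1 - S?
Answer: -32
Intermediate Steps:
L(B, K) = (5 + B)/K (L(B, K) = (B + 5)/(K + (1 - 1*1)) = (5 + B)/(K + (1 - 1)) = (5 + B)/(K + 0) = (5 + B)/K)
(L(-3, 1)*(-2))*Z = (((5 - 3)/1)*(-2))*8 = ((1*2)*(-2))*8 = (2*(-2))*8 = -4*8 = -32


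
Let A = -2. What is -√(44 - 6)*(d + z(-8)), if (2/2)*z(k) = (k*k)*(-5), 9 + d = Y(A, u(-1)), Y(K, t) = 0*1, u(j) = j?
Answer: 329*√38 ≈ 2028.1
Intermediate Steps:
Y(K, t) = 0
d = -9 (d = -9 + 0 = -9)
z(k) = -5*k² (z(k) = (k*k)*(-5) = k²*(-5) = -5*k²)
-√(44 - 6)*(d + z(-8)) = -√(44 - 6)*(-9 - 5*(-8)²) = -√38*(-9 - 5*64) = -√38*(-9 - 320) = -√38*(-329) = -(-329)*√38 = 329*√38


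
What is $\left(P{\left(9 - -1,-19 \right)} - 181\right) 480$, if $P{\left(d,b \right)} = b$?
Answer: $-96000$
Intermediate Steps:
$\left(P{\left(9 - -1,-19 \right)} - 181\right) 480 = \left(-19 - 181\right) 480 = \left(-200\right) 480 = -96000$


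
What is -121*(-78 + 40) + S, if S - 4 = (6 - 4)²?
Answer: 4606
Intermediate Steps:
S = 8 (S = 4 + (6 - 4)² = 4 + 2² = 4 + 4 = 8)
-121*(-78 + 40) + S = -121*(-78 + 40) + 8 = -121*(-38) + 8 = 4598 + 8 = 4606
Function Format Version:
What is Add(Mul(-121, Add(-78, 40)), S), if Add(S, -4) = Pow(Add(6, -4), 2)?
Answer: 4606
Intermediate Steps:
S = 8 (S = Add(4, Pow(Add(6, -4), 2)) = Add(4, Pow(2, 2)) = Add(4, 4) = 8)
Add(Mul(-121, Add(-78, 40)), S) = Add(Mul(-121, Add(-78, 40)), 8) = Add(Mul(-121, -38), 8) = Add(4598, 8) = 4606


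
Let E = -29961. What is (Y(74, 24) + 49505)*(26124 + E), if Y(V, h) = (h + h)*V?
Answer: -203579709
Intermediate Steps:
Y(V, h) = 2*V*h (Y(V, h) = (2*h)*V = 2*V*h)
(Y(74, 24) + 49505)*(26124 + E) = (2*74*24 + 49505)*(26124 - 29961) = (3552 + 49505)*(-3837) = 53057*(-3837) = -203579709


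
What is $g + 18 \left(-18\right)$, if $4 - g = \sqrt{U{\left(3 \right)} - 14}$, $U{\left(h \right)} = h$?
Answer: $-320 - i \sqrt{11} \approx -320.0 - 3.3166 i$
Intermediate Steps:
$g = 4 - i \sqrt{11}$ ($g = 4 - \sqrt{3 - 14} = 4 - \sqrt{-11} = 4 - i \sqrt{11} \approx 4.0 - 3.3166 i$)
$g + 18 \left(-18\right) = \left(4 - i \sqrt{11}\right) + 18 \left(-18\right) = \left(4 - i \sqrt{11}\right) - 324 = -320 - i \sqrt{11}$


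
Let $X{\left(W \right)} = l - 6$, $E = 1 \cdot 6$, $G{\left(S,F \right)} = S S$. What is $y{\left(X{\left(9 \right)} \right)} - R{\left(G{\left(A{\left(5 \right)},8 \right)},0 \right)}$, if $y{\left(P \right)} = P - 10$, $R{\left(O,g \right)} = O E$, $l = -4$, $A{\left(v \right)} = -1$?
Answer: $-26$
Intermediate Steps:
$G{\left(S,F \right)} = S^{2}$
$E = 6$
$R{\left(O,g \right)} = 6 O$ ($R{\left(O,g \right)} = O 6 = 6 O$)
$X{\left(W \right)} = -10$ ($X{\left(W \right)} = -4 - 6 = -10$)
$y{\left(P \right)} = -10 + P$ ($y{\left(P \right)} = P - 10 = -10 + P$)
$y{\left(X{\left(9 \right)} \right)} - R{\left(G{\left(A{\left(5 \right)},8 \right)},0 \right)} = \left(-10 - 10\right) - 6 \left(-1\right)^{2} = -20 - 6 \cdot 1 = -20 - 6 = -26$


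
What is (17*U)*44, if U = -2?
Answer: -1496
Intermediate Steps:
(17*U)*44 = (17*(-2))*44 = -34*44 = -1496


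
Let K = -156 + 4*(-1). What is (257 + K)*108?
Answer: 10476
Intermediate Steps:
K = -160 (K = -156 - 4 = -160)
(257 + K)*108 = (257 - 160)*108 = 97*108 = 10476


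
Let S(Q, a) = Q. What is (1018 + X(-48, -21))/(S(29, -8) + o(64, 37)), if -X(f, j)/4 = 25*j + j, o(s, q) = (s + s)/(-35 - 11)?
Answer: 73646/603 ≈ 122.13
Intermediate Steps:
o(s, q) = -s/23 (o(s, q) = (2*s)/(-46) = (2*s)*(-1/46) = -s/23)
X(f, j) = -104*j (X(f, j) = -4*(25*j + j) = -104*j)
(1018 + X(-48, -21))/(S(29, -8) + o(64, 37)) = (1018 - 104*(-21))/(29 - 1/23*64) = (1018 + 2184)/(29 - 64/23) = 3202/(603/23) = 3202*(23/603) = 73646/603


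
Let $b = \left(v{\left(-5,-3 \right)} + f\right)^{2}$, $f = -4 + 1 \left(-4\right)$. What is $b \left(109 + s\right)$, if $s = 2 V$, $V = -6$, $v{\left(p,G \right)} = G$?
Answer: $11737$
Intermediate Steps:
$f = -8$ ($f = -4 - 4 = -8$)
$b = 121$ ($b = \left(-3 - 8\right)^{2} = \left(-11\right)^{2} = 121$)
$s = -12$ ($s = 2 \left(-6\right) = -12$)
$b \left(109 + s\right) = 121 \left(109 - 12\right) = 121 \cdot 97 = 11737$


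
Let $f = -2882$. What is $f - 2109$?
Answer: $-4991$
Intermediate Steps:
$f - 2109 = -2882 - 2109 = -4991$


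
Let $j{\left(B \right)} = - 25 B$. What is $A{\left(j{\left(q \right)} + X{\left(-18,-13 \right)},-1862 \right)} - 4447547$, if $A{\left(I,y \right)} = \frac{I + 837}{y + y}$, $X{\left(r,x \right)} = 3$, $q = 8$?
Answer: $- \frac{4140666417}{931} \approx -4.4475 \cdot 10^{6}$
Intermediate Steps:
$A{\left(I,y \right)} = \frac{837 + I}{2 y}$
$A{\left(j{\left(q \right)} + X{\left(-18,-13 \right)},-1862 \right)} - 4447547 = \frac{837 + \left(\left(-25\right) 8 + 3\right)}{2 \left(-1862\right)} - 4447547 = \frac{1}{2} \left(- \frac{1}{1862}\right) \left(837 + \left(-200 + 3\right)\right) - 4447547 = \frac{1}{2} \left(- \frac{1}{1862}\right) \left(837 - 197\right) - 4447547 = \frac{1}{2} \left(- \frac{1}{1862}\right) 640 - 4447547 = - \frac{160}{931} - 4447547 = - \frac{4140666417}{931}$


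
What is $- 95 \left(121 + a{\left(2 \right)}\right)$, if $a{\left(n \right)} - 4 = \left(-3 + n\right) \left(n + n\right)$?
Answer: $-11495$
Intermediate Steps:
$a{\left(n \right)} = 4 + 2 n \left(-3 + n\right)$ ($a{\left(n \right)} = 4 + \left(-3 + n\right) \left(n + n\right) = 4 + \left(-3 + n\right) 2 n = 4 + 2 n \left(-3 + n\right)$)
$- 95 \left(121 + a{\left(2 \right)}\right) = - 95 \left(121 + \left(4 - 12 + 2 \cdot 2^{2}\right)\right) = - 95 \left(121 + \left(4 - 12 + 2 \cdot 4\right)\right) = - 95 \left(121 + \left(4 - 12 + 8\right)\right) = - 95 \left(121 + 0\right) = \left(-95\right) 121 = -11495$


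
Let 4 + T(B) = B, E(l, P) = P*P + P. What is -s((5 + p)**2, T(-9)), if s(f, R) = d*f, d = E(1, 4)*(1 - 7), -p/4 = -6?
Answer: 100920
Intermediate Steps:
p = 24 (p = -4*(-6) = 24)
E(l, P) = P + P**2 (E(l, P) = P**2 + P = P + P**2)
T(B) = -4 + B
d = -120 (d = (4*(1 + 4))*(1 - 7) = (4*5)*(-6) = 20*(-6) = -120)
s(f, R) = -120*f
-s((5 + p)**2, T(-9)) = -(-120)*(5 + 24)**2 = -(-120)*29**2 = -(-120)*841 = -1*(-100920) = 100920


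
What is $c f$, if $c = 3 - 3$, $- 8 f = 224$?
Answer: $0$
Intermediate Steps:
$f = -28$ ($f = \left(- \frac{1}{8}\right) 224 = -28$)
$c = 0$ ($c = 3 - 3 = 0$)
$c f = 0 \left(-28\right) = 0$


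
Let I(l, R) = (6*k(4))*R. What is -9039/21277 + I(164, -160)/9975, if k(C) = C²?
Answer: -27798583/14149205 ≈ -1.9647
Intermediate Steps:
I(l, R) = 96*R (I(l, R) = (6*4²)*R = (6*16)*R = 96*R)
-9039/21277 + I(164, -160)/9975 = -9039/21277 + (96*(-160))/9975 = -9039*1/21277 - 15360*1/9975 = -9039/21277 - 1024/665 = -27798583/14149205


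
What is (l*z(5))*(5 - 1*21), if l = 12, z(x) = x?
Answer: -960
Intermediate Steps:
(l*z(5))*(5 - 1*21) = (12*5)*(5 - 1*21) = 60*(5 - 21) = 60*(-16) = -960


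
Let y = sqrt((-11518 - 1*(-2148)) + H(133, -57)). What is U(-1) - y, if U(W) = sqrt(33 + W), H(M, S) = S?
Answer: 4*sqrt(2) - I*sqrt(9427) ≈ 5.6569 - 97.093*I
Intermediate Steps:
y = I*sqrt(9427) (y = sqrt((-11518 - 1*(-2148)) - 57) = sqrt((-11518 + 2148) - 57) = sqrt(-9370 - 57) = sqrt(-9427) = I*sqrt(9427) ≈ 97.093*I)
U(-1) - y = sqrt(33 - 1) - I*sqrt(9427) = sqrt(32) - I*sqrt(9427) = 4*sqrt(2) - I*sqrt(9427)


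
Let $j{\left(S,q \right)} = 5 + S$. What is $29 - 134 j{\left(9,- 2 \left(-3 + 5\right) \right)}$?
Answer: $-1847$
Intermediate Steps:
$29 - 134 j{\left(9,- 2 \left(-3 + 5\right) \right)} = 29 - 134 \left(5 + 9\right) = 29 - 1876 = -1847$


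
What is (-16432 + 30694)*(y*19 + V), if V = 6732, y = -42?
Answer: 84630708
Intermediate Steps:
(-16432 + 30694)*(y*19 + V) = (-16432 + 30694)*(-42*19 + 6732) = 14262*(-798 + 6732) = 14262*5934 = 84630708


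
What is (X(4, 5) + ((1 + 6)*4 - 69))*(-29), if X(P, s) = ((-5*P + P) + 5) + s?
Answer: 1363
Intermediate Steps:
X(P, s) = 5 + s - 4*P (X(P, s) = (-4*P + 5) + s = (5 - 4*P) + s = 5 + s - 4*P)
(X(4, 5) + ((1 + 6)*4 - 69))*(-29) = ((5 + 5 - 4*4) + ((1 + 6)*4 - 69))*(-29) = ((5 + 5 - 16) + (7*4 - 69))*(-29) = (-6 + (28 - 69))*(-29) = (-6 - 41)*(-29) = -47*(-29) = 1363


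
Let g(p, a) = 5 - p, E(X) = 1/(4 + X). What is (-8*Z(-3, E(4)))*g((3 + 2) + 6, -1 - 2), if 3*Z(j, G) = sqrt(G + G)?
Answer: 8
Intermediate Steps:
Z(j, G) = sqrt(2)*sqrt(G)/3 (Z(j, G) = sqrt(G + G)/3 = sqrt(2*G)/3 = (sqrt(2)*sqrt(G))/3 = sqrt(2)*sqrt(G)/3)
(-8*Z(-3, E(4)))*g((3 + 2) + 6, -1 - 2) = (-8*sqrt(2)*sqrt(1/(4 + 4))/3)*(5 - ((3 + 2) + 6)) = (-8*sqrt(2)*sqrt(1/8)/3)*(5 - (5 + 6)) = (-8*sqrt(2)*sqrt(1/8)/3)*(5 - 1*11) = (-8*sqrt(2)*sqrt(2)/4/3)*(5 - 11) = -8*1/6*(-6) = -4/3*(-6) = 8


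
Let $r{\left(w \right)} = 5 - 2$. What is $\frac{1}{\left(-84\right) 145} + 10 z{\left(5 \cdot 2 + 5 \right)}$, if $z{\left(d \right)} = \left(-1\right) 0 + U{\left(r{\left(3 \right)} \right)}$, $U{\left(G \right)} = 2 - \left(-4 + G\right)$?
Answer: $\frac{365399}{12180} \approx 30.0$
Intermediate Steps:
$r{\left(w \right)} = 3$
$U{\left(G \right)} = 6 - G$
$z{\left(d \right)} = 3$ ($z{\left(d \right)} = \left(-1\right) 0 + \left(6 - 3\right) = 0 + \left(6 - 3\right) = 0 + 3 = 3$)
$\frac{1}{\left(-84\right) 145} + 10 z{\left(5 \cdot 2 + 5 \right)} = \frac{1}{\left(-84\right) 145} + 10 \cdot 3 = \left(- \frac{1}{84}\right) \frac{1}{145} + 30 = - \frac{1}{12180} + 30 = \frac{365399}{12180}$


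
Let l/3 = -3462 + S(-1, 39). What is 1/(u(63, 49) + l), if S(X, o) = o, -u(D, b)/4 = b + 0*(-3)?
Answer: -1/10465 ≈ -9.5557e-5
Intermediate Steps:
u(D, b) = -4*b (u(D, b) = -4*(b + 0*(-3)) = -4*(b + 0) = -4*b)
l = -10269 (l = 3*(-3462 + 39) = 3*(-3423) = -10269)
1/(u(63, 49) + l) = 1/(-4*49 - 10269) = 1/(-196 - 10269) = 1/(-10465) = -1/10465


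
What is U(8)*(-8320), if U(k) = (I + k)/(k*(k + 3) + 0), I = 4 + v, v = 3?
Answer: -15600/11 ≈ -1418.2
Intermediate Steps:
I = 7 (I = 4 + 3 = 7)
U(k) = (7 + k)/(k*(3 + k)) (U(k) = (7 + k)/(k*(k + 3) + 0) = (7 + k)/(k*(3 + k) + 0) = (7 + k)/((k*(3 + k))) = (7 + k)*(1/(k*(3 + k))) = (7 + k)/(k*(3 + k)))
U(8)*(-8320) = ((7 + 8)/(8*(3 + 8)))*(-8320) = ((⅛)*15/11)*(-8320) = ((⅛)*(1/11)*15)*(-8320) = (15/88)*(-8320) = -15600/11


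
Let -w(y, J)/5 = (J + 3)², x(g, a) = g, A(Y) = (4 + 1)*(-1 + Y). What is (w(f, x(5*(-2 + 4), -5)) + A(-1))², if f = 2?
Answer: 731025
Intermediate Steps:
A(Y) = -5 + 5*Y (A(Y) = 5*(-1 + Y) = -5 + 5*Y)
w(y, J) = -5*(3 + J)² (w(y, J) = -5*(J + 3)² = -5*(3 + J)²)
(w(f, x(5*(-2 + 4), -5)) + A(-1))² = (-5*(3 + 5*(-2 + 4))² + (-5 + 5*(-1)))² = (-5*(3 + 5*2)² + (-5 - 5))² = (-5*(3 + 10)² - 10)² = (-5*13² - 10)² = (-5*169 - 10)² = (-845 - 10)² = (-855)² = 731025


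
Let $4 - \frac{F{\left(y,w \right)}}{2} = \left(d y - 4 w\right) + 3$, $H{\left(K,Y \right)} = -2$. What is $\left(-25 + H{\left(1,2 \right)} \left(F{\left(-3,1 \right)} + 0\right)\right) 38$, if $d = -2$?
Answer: $-798$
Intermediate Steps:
$F{\left(y,w \right)} = 2 + 4 y + 8 w$ ($F{\left(y,w \right)} = 8 - 2 \left(\left(- 2 y - 4 w\right) + 3\right) = 8 - 2 \left(\left(- 4 w - 2 y\right) + 3\right) = 8 - 2 \left(3 - 4 w - 2 y\right) = 8 + \left(-6 + 4 y + 8 w\right) = 2 + 4 y + 8 w$)
$\left(-25 + H{\left(1,2 \right)} \left(F{\left(-3,1 \right)} + 0\right)\right) 38 = \left(-25 - 2 \left(\left(2 + 4 \left(-3\right) + 8 \cdot 1\right) + 0\right)\right) 38 = \left(-25 - 2 \left(\left(2 - 12 + 8\right) + 0\right)\right) 38 = \left(-25 - 2 \left(-2 + 0\right)\right) 38 = \left(-25 - -4\right) 38 = \left(-25 + 4\right) 38 = \left(-21\right) 38 = -798$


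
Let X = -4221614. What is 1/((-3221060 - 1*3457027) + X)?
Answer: -1/10899701 ≈ -9.1746e-8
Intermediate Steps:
1/((-3221060 - 1*3457027) + X) = 1/((-3221060 - 1*3457027) - 4221614) = 1/((-3221060 - 3457027) - 4221614) = 1/(-6678087 - 4221614) = 1/(-10899701) = -1/10899701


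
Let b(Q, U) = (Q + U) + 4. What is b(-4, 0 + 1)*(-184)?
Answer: -184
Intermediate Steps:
b(Q, U) = 4 + Q + U
b(-4, 0 + 1)*(-184) = (4 - 4 + (0 + 1))*(-184) = (4 - 4 + 1)*(-184) = 1*(-184) = -184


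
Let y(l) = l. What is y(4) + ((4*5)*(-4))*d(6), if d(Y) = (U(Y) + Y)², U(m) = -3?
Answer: -716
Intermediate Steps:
d(Y) = (-3 + Y)²
y(4) + ((4*5)*(-4))*d(6) = 4 + ((4*5)*(-4))*(-3 + 6)² = 4 + (20*(-4))*3² = 4 - 80*9 = 4 - 720 = -716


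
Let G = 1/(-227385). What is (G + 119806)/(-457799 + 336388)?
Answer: -27242087309/27607040235 ≈ -0.98678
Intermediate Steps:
G = -1/227385 ≈ -4.3978e-6
(G + 119806)/(-457799 + 336388) = (-1/227385 + 119806)/(-457799 + 336388) = (27242087309/227385)/(-121411) = (27242087309/227385)*(-1/121411) = -27242087309/27607040235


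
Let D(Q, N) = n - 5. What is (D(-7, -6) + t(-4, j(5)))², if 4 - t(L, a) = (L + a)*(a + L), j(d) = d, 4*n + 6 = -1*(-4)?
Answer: 25/4 ≈ 6.2500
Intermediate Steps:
n = -½ (n = -3/2 + (-1*(-4))/4 = -3/2 + (¼)*4 = -3/2 + 1 = -½ ≈ -0.50000)
D(Q, N) = -11/2 (D(Q, N) = -½ - 5 = -11/2)
t(L, a) = 4 - (L + a)² (t(L, a) = 4 - (L + a)*(a + L) = 4 - (L + a)*(L + a) = 4 - (L + a)²)
(D(-7, -6) + t(-4, j(5)))² = (-11/2 + (4 - (-4 + 5)²))² = (-11/2 + (4 - 1*1²))² = (-11/2 + (4 - 1*1))² = (-11/2 + (4 - 1))² = (-11/2 + 3)² = (-5/2)² = 25/4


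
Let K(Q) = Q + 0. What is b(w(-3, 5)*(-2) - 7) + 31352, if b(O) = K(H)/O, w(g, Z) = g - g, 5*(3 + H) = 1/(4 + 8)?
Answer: 13168019/420 ≈ 31352.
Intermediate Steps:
H = -179/60 (H = -3 + 1/(5*(4 + 8)) = -3 + (⅕)/12 = -3 + (⅕)*(1/12) = -3 + 1/60 = -179/60 ≈ -2.9833)
w(g, Z) = 0
K(Q) = Q
b(O) = -179/(60*O)
b(w(-3, 5)*(-2) - 7) + 31352 = -179/(60*(0*(-2) - 7)) + 31352 = -179/(60*(0 - 7)) + 31352 = -179/60/(-7) + 31352 = -179/60*(-⅐) + 31352 = 179/420 + 31352 = 13168019/420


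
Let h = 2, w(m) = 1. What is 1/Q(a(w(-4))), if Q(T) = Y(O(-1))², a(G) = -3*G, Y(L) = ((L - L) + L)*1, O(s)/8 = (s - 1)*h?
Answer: 1/1024 ≈ 0.00097656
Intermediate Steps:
O(s) = -16 + 16*s (O(s) = 8*((s - 1)*2) = 8*((-1 + s)*2) = 8*(-2 + 2*s) = -16 + 16*s)
Y(L) = L (Y(L) = (0 + L)*1 = L*1 = L)
Q(T) = 1024 (Q(T) = (-16 + 16*(-1))² = (-16 - 16)² = (-32)² = 1024)
1/Q(a(w(-4))) = 1/1024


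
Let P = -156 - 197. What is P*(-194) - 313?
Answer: 68169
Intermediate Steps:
P = -353
P*(-194) - 313 = -353*(-194) - 313 = 68482 - 313 = 68169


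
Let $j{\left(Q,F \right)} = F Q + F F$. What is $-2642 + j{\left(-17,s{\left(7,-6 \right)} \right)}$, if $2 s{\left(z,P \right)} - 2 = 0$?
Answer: $-2658$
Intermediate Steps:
$s{\left(z,P \right)} = 1$ ($s{\left(z,P \right)} = 1 + \frac{1}{2} \cdot 0 = 1 + 0 = 1$)
$j{\left(Q,F \right)} = F^{2} + F Q$ ($j{\left(Q,F \right)} = F Q + F^{2} = F^{2} + F Q$)
$-2642 + j{\left(-17,s{\left(7,-6 \right)} \right)} = -2642 + 1 \left(1 - 17\right) = -2642 + 1 \left(-16\right) = -2642 - 16 = -2658$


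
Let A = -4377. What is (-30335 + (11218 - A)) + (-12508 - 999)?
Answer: -28247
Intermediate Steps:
(-30335 + (11218 - A)) + (-12508 - 999) = (-30335 + (11218 - 1*(-4377))) + (-12508 - 999) = (-30335 + (11218 + 4377)) - 13507 = (-30335 + 15595) - 13507 = -14740 - 13507 = -28247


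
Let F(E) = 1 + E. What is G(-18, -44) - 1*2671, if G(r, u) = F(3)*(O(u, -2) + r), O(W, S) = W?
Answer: -2919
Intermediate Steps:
G(r, u) = 4*r + 4*u (G(r, u) = (1 + 3)*(u + r) = 4*(r + u) = 4*r + 4*u)
G(-18, -44) - 1*2671 = (4*(-18) + 4*(-44)) - 1*2671 = (-72 - 176) - 2671 = -248 - 2671 = -2919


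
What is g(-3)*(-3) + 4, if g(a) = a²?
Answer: -23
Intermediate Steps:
g(-3)*(-3) + 4 = (-3)²*(-3) + 4 = 9*(-3) + 4 = -27 + 4 = -23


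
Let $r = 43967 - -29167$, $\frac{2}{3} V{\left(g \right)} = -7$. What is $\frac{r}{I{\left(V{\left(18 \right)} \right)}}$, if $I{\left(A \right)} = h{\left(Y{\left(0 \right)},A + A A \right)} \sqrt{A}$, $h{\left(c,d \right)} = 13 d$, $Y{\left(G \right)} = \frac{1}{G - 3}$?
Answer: $- \frac{32504 i \sqrt{42}}{12103} \approx - 17.405 i$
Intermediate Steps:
$Y{\left(G \right)} = \frac{1}{-3 + G}$
$V{\left(g \right)} = - \frac{21}{2}$ ($V{\left(g \right)} = \frac{3}{2} \left(-7\right) = - \frac{21}{2}$)
$r = 73134$ ($r = 43967 + 29167 = 73134$)
$I{\left(A \right)} = \sqrt{A} \left(13 A + 13 A^{2}\right)$ ($I{\left(A \right)} = 13 \left(A + A A\right) \sqrt{A} = 13 \left(A + A^{2}\right) \sqrt{A} = \left(13 A + 13 A^{2}\right) \sqrt{A} = \sqrt{A} \left(13 A + 13 A^{2}\right)$)
$\frac{r}{I{\left(V{\left(18 \right)} \right)}} = \frac{73134}{13 \left(- \frac{21}{2}\right)^{\frac{3}{2}} \left(1 - \frac{21}{2}\right)} = \frac{73134}{13 \left(- \frac{21 i \sqrt{42}}{4}\right) \left(- \frac{19}{2}\right)} = \frac{73134}{\frac{5187}{8} i \sqrt{42}} = 73134 \left(- \frac{4 i \sqrt{42}}{108927}\right) = - \frac{32504 i \sqrt{42}}{12103}$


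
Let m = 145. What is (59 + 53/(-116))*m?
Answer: 33955/4 ≈ 8488.8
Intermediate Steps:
(59 + 53/(-116))*m = (59 + 53/(-116))*145 = (59 + 53*(-1/116))*145 = (59 - 53/116)*145 = (6791/116)*145 = 33955/4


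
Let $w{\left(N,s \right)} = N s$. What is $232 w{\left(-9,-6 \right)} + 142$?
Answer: $12670$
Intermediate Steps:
$232 w{\left(-9,-6 \right)} + 142 = 232 \left(\left(-9\right) \left(-6\right)\right) + 142 = 232 \cdot 54 + 142 = 12528 + 142 = 12670$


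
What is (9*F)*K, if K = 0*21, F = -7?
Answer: 0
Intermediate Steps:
K = 0
(9*F)*K = (9*(-7))*0 = -63*0 = 0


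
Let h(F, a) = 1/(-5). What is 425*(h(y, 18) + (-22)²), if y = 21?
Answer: 205615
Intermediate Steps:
h(F, a) = -⅕
425*(h(y, 18) + (-22)²) = 425*(-⅕ + (-22)²) = 425*(-⅕ + 484) = 425*(2419/5) = 205615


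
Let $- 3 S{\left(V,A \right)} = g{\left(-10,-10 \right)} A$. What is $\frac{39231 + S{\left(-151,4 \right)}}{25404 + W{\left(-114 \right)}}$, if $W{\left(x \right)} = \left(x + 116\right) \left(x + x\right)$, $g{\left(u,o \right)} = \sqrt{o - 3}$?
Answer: $\frac{1453}{924} - \frac{i \sqrt{13}}{18711} \approx 1.5725 - 0.0001927 i$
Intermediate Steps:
$g{\left(u,o \right)} = \sqrt{-3 + o}$
$W{\left(x \right)} = 2 x \left(116 + x\right)$ ($W{\left(x \right)} = \left(116 + x\right) 2 x = 2 x \left(116 + x\right)$)
$S{\left(V,A \right)} = - \frac{i A \sqrt{13}}{3}$ ($S{\left(V,A \right)} = - \frac{\sqrt{-3 - 10} A}{3} = - \frac{\sqrt{-13} A}{3} = - \frac{i \sqrt{13} A}{3} = - \frac{i A \sqrt{13}}{3}$)
$\frac{39231 + S{\left(-151,4 \right)}}{25404 + W{\left(-114 \right)}} = \frac{39231 - \frac{1}{3} i 4 \sqrt{13}}{25404 + 2 \left(-114\right) \left(116 - 114\right)} = \frac{39231 - \frac{4 i \sqrt{13}}{3}}{25404 + 2 \left(-114\right) 2} = \frac{39231 - \frac{4 i \sqrt{13}}{3}}{25404 - 456} = \frac{39231 - \frac{4 i \sqrt{13}}{3}}{24948} = \left(39231 - \frac{4 i \sqrt{13}}{3}\right) \frac{1}{24948} = \frac{1453}{924} - \frac{i \sqrt{13}}{18711}$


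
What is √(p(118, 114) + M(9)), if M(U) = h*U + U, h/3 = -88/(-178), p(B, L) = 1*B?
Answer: √1111699/89 ≈ 11.847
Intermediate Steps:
p(B, L) = B
h = 132/89 (h = 3*(-88/(-178)) = 3*(-88*(-1/178)) = 3*(44/89) = 132/89 ≈ 1.4831)
M(U) = 221*U/89 (M(U) = 132*U/89 + U = 221*U/89)
√(p(118, 114) + M(9)) = √(118 + (221/89)*9) = √(118 + 1989/89) = √(12491/89) = √1111699/89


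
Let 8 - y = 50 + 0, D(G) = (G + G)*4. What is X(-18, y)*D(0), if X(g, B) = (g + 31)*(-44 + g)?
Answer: 0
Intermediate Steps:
D(G) = 8*G (D(G) = (2*G)*4 = 8*G)
y = -42 (y = 8 - (50 + 0) = 8 - 1*50 = 8 - 50 = -42)
X(g, B) = (-44 + g)*(31 + g) (X(g, B) = (31 + g)*(-44 + g) = (-44 + g)*(31 + g))
X(-18, y)*D(0) = (-1364 + (-18)² - 13*(-18))*(8*0) = (-1364 + 324 + 234)*0 = -806*0 = 0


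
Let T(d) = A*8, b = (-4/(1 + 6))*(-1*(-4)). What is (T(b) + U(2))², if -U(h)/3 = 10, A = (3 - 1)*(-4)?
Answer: 8836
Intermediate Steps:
A = -8 (A = 2*(-4) = -8)
U(h) = -30 (U(h) = -3*10 = -30)
b = -16/7 (b = (-4/7)*4 = ((⅐)*(-4))*4 = -4/7*4 = -16/7 ≈ -2.2857)
T(d) = -64 (T(d) = -8*8 = -64)
(T(b) + U(2))² = (-64 - 30)² = (-94)² = 8836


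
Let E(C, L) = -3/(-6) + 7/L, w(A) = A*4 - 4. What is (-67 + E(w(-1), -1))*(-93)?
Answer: 13671/2 ≈ 6835.5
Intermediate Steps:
w(A) = -4 + 4*A (w(A) = 4*A - 4 = -4 + 4*A)
E(C, L) = 1/2 + 7/L (E(C, L) = -3*(-1/6) + 7/L = 1/2 + 7/L)
(-67 + E(w(-1), -1))*(-93) = (-67 + (1/2)*(14 - 1)/(-1))*(-93) = (-67 + (1/2)*(-1)*13)*(-93) = (-67 - 13/2)*(-93) = -147/2*(-93) = 13671/2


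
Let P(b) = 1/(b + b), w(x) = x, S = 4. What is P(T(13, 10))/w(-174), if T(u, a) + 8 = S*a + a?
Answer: -1/14616 ≈ -6.8418e-5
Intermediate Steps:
T(u, a) = -8 + 5*a (T(u, a) = -8 + (4*a + a) = -8 + 5*a)
P(b) = 1/(2*b)
P(T(13, 10))/w(-174) = (1/(2*(-8 + 5*10)))/(-174) = (1/(2*(-8 + 50)))*(-1/174) = ((½)/42)*(-1/174) = ((½)*(1/42))*(-1/174) = (1/84)*(-1/174) = -1/14616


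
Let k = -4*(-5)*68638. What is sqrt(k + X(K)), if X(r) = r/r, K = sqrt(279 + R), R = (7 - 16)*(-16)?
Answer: 3*sqrt(152529) ≈ 1171.6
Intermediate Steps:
R = 144 (R = -9*(-16) = 144)
k = 1372760 (k = 20*68638 = 1372760)
K = 3*sqrt(47) (K = sqrt(279 + 144) = sqrt(423) = 3*sqrt(47) ≈ 20.567)
X(r) = 1
sqrt(k + X(K)) = sqrt(1372760 + 1) = sqrt(1372761) = 3*sqrt(152529)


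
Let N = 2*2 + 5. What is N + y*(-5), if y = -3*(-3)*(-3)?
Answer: 144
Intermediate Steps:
y = -27 (y = 9*(-3) = -27)
N = 9 (N = 4 + 5 = 9)
N + y*(-5) = 9 - 27*(-5) = 9 + 135 = 144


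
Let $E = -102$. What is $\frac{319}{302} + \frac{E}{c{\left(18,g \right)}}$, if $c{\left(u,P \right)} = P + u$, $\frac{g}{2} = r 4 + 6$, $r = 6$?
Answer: $- \frac{987}{3926} \approx -0.2514$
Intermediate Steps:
$g = 60$ ($g = 2 \left(6 \cdot 4 + 6\right) = 2 \left(24 + 6\right) = 2 \cdot 30 = 60$)
$\frac{319}{302} + \frac{E}{c{\left(18,g \right)}} = \frac{319}{302} - \frac{102}{60 + 18} = 319 \cdot \frac{1}{302} - \frac{102}{78} = \frac{319}{302} - \frac{17}{13} = - \frac{987}{3926}$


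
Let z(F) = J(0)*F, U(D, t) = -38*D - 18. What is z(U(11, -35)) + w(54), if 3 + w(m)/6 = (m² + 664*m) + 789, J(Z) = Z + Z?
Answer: 237348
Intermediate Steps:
J(Z) = 2*Z
U(D, t) = -18 - 38*D
w(m) = 4716 + 6*m² + 3984*m (w(m) = -18 + 6*((m² + 664*m) + 789) = -18 + 6*(789 + m² + 664*m) = -18 + (4734 + 6*m² + 3984*m) = 4716 + 6*m² + 3984*m)
z(F) = 0 (z(F) = (2*0)*F = 0*F = 0)
z(U(11, -35)) + w(54) = 0 + (4716 + 6*54² + 3984*54) = 0 + (4716 + 6*2916 + 215136) = 0 + (4716 + 17496 + 215136) = 0 + 237348 = 237348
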